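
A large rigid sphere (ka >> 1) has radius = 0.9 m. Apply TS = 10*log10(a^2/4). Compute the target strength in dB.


TS = 10*log10(0.9^2 / 4) = 10*log10(0.2025) = -6.94

-6.94 dB


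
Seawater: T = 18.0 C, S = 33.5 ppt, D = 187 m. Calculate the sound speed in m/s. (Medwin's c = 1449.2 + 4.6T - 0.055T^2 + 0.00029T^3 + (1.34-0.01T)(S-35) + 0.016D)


1517.12 m/s


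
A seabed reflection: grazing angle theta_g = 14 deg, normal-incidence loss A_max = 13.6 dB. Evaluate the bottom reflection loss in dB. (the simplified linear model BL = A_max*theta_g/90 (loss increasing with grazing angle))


BL = A_max * theta_g / 90 = 13.6 * 14 / 90 = 2.12

2.12 dB


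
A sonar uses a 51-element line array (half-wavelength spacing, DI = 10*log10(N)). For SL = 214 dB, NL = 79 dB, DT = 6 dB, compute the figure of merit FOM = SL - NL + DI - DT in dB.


Step 1: DI = 10*log10(51) = 17.08 dB
Step 2: FOM = SL - NL + DI - DT = 214 - 79 + 17.08 - 6 = 146.08

146.08 dB


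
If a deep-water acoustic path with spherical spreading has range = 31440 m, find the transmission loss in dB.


TL = 20*log10(31440) = 89.95

89.95 dB


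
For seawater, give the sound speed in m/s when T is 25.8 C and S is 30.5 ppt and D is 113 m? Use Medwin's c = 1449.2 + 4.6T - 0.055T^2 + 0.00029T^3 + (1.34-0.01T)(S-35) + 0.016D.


c = 1449.2 + 4.6*25.8 - 0.055*25.8^2 + 0.00029*25.8^3 + (1.34 - 0.01*25.8)*(30.5 - 35) + 0.016*113 = 1533.19

1533.19 m/s


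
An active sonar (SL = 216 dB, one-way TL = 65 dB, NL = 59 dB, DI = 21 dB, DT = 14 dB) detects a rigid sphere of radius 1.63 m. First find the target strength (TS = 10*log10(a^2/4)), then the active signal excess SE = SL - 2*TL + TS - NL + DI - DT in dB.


Step 1: TS = 10*log10(1.63^2/4) = -1.78 dB
Step 2: SE = SL - 2*TL + TS - NL + DI - DT = 216 - 2*65 + (-1.78) - 59 + 21 - 14 = 32.22

32.22 dB


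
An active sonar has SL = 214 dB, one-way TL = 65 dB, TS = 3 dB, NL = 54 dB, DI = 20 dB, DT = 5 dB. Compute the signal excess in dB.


SE = SL - 2*TL + TS - NL + DI - DT = 214 - 2*65 + (3) - 54 + 20 - 5 = 48

48 dB


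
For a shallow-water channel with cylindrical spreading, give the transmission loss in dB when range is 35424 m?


TL = 10*log10(35424) = 45.49

45.49 dB


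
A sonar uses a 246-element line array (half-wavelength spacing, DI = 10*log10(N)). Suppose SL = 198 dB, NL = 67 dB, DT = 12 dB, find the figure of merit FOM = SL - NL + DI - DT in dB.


Step 1: DI = 10*log10(246) = 23.91 dB
Step 2: FOM = SL - NL + DI - DT = 198 - 67 + 23.91 - 12 = 142.91

142.91 dB


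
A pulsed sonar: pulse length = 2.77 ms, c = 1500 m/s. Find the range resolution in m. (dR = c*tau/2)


2.0775 m


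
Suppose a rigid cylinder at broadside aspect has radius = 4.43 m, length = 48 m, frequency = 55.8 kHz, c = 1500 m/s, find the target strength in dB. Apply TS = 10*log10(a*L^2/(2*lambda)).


lambda = 1500/55800 = 0.02688 m
TS = 10*log10(4.43*48^2/(2*0.02688)) = 52.78

52.78 dB


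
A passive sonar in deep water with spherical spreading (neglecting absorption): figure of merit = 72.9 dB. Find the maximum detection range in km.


At max range FOM = TL, so 20*log10(R) = 72.9
R = 10^(72.9/20) = 4415.7 m = 4.42 km

4.42 km


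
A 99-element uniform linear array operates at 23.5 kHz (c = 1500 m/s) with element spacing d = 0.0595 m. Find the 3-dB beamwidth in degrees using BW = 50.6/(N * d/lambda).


Step 1: lambda = 1500/23500 = 0.06383 m
Step 2: d/lambda = 0.0595/0.06383 = 0.9322
Step 3: BW = 50.6/(N * d/lambda) = 50.6/(99 * 0.9322) = 0.55

0.55 deg


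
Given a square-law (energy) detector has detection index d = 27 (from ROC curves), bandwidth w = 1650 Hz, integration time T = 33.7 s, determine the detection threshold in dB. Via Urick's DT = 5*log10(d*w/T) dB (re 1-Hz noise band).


15.61 dB


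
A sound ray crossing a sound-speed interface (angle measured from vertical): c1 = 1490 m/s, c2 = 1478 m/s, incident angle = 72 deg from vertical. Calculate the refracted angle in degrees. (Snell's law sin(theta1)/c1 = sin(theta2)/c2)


sin(theta2) = (c2/c1)*sin(theta1) = (1478/1490)*sin(72 deg) = 0.9434
theta2 = arcsin(0.9434) = 70.63

70.63 deg


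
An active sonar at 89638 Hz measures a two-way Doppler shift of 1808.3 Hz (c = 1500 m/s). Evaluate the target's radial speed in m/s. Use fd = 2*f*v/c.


From fd = 2*f*v/c, v = c*fd/(2*f) = 1500 * 1808.3 / (2*89638) = 15.13

15.13 m/s


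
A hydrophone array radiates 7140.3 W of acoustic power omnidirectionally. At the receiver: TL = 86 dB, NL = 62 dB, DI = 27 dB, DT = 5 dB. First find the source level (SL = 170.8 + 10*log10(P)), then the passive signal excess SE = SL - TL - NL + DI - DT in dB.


Step 1: SL = 170.8 + 10*log10(7140.3) = 209.34 dB
Step 2: SE = SL - TL - NL + DI - DT = 209.34 - 86 - 62 + 27 - 5 = 83.34

83.34 dB


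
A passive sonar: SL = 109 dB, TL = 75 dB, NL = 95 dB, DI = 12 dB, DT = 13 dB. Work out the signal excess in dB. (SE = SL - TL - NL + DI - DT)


SE = SL - TL - NL + DI - DT = 109 - 75 - 95 + 12 - 13 = -62

-62 dB


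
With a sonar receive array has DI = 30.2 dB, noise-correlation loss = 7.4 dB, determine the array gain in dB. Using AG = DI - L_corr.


22.8 dB


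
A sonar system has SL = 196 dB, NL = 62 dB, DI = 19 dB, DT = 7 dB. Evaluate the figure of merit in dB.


146 dB


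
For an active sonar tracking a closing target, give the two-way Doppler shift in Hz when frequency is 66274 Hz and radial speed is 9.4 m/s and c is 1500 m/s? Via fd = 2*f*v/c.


fd = 2*f*v/c = 2 * 66274 * 9.4 / 1500 = 830.63

830.63 Hz


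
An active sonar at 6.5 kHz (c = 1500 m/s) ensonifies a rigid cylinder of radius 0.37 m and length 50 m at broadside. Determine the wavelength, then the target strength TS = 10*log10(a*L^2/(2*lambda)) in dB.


Step 1: lambda = c/f = 1500/6500 = 0.23077 m
Step 2: TS = 10*log10(a*L^2/(2*lambda)) = 10*log10(0.37*50^2/(2*0.23077)) = 33.02

33.02 dB


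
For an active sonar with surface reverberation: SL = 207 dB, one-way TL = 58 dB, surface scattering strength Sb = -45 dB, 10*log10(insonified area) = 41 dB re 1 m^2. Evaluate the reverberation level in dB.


RL = SL - 2*TL + Sb + 10*log10(A) = 207 - 2*58 + (-45) + 41 = 87

87 dB


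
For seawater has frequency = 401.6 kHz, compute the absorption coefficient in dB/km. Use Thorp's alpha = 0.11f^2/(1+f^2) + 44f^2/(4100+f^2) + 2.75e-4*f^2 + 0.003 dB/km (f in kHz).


87.375 dB/km


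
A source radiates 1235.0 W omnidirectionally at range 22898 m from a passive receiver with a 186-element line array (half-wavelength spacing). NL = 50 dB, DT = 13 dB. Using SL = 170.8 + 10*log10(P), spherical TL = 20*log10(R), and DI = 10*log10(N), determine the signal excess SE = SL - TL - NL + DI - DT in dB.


Step 1: SL = 170.8 + 10*log10(1235.0) = 201.72 dB
Step 2: TL = 20*log10(22898) = 87.2 dB
Step 3: DI = 10*log10(186) = 22.7 dB
Step 4: SE = SL - TL - NL + DI - DT = 201.72 - 87.2 - 50 + 22.7 - 13 = 74.22

74.22 dB


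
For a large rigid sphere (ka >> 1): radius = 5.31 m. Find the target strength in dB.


8.48 dB


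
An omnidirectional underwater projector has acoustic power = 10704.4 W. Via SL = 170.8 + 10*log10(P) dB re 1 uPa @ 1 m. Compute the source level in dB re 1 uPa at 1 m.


SL = 170.8 + 10*log10(10704.4) = 170.8 + 40.3 = 211.1

211.1 dB


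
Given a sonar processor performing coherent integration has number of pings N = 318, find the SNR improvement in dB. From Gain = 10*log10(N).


Gain = 10*log10(318) = 25.02

25.02 dB


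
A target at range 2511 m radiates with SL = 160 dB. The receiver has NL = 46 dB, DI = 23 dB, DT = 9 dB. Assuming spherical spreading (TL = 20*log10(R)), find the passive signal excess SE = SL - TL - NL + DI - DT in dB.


Step 1: TL = 20*log10(2511) = 68.0 dB
Step 2: SE = 160 - 68.0 - 46 + 23 - 9 = 60.0

60.0 dB


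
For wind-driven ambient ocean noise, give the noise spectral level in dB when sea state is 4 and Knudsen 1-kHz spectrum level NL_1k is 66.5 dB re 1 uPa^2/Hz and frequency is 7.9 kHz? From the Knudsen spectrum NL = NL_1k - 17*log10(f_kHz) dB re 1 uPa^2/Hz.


NL = NL_1k - 17*log10(f_kHz) = 66.5 - 17*log10(7.9) = 66.5 - (15.26) = 51.24

51.24 dB


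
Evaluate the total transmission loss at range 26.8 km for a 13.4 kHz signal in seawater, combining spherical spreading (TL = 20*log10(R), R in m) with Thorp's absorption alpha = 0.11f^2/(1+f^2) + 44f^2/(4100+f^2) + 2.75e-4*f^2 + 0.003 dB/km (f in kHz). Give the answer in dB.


Step 1 (Thorp): alpha = 0.11*179.56/(1+179.56) + 44*179.56/(4100+179.56) + 2.75e-4*179.56 + 0.003 = 2.0079 dB/km
Step 2: TL_spread = 20*log10(26800) = 88.56 dB
Step 3: TL_abs = alpha*R = 2.0079 * 26.8 = 53.81 dB
Step 4: TL_total = 88.56 + 53.81 = 142.37

142.37 dB


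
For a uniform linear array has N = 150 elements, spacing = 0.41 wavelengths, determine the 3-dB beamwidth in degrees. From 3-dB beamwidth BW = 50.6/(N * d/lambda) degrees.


0.82 deg


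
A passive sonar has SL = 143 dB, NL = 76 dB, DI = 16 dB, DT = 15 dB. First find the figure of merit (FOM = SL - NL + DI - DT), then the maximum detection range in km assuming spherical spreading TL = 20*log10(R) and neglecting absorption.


Step 1: FOM = SL - NL + DI - DT = 143 - 76 + 16 - 15 = 68 dB
Step 2: at max range FOM = TL = 20*log10(R), so R = 10^(68/20) = 2511.89 m = 2.51 km

2.51 km


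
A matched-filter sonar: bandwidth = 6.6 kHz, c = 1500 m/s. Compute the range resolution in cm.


dR = c/(2*BW) = 1500 / (2 * 6.6e3) = 0.1136 m = 11.36 cm

11.36 cm


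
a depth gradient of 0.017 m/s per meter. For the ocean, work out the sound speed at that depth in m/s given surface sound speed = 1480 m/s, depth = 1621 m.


1507.557 m/s


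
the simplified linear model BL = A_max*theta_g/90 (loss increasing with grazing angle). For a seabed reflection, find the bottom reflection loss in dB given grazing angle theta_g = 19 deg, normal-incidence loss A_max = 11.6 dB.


BL = A_max * theta_g / 90 = 11.6 * 19 / 90 = 2.45

2.45 dB


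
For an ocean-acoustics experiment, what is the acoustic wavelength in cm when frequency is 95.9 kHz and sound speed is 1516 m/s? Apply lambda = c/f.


1.58 cm


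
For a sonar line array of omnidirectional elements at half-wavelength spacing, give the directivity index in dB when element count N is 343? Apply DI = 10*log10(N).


25.35 dB


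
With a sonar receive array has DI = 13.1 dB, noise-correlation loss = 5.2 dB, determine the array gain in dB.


AG = DI - L_corr = 13.1 - 5.2 = 7.9

7.9 dB


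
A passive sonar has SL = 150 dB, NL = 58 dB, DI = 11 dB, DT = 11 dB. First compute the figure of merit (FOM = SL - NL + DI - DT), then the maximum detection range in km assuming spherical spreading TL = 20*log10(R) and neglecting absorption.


Step 1: FOM = SL - NL + DI - DT = 150 - 58 + 11 - 11 = 92 dB
Step 2: at max range FOM = TL = 20*log10(R), so R = 10^(92/20) = 39810.72 m = 39.81 km

39.81 km


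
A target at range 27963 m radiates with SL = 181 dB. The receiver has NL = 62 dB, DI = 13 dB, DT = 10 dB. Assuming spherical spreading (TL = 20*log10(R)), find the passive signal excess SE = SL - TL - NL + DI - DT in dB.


Step 1: TL = 20*log10(27963) = 88.93 dB
Step 2: SE = 181 - 88.93 - 62 + 13 - 10 = 33.07

33.07 dB


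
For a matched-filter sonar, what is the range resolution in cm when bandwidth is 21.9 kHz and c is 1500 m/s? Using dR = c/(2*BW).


dR = c/(2*BW) = 1500 / (2 * 21.9e3) = 0.0342 m = 3.42 cm

3.42 cm


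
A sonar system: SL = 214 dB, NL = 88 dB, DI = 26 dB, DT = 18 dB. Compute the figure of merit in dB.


134 dB


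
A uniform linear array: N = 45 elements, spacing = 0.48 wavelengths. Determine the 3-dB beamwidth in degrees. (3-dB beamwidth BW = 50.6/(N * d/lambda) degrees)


2.34 deg


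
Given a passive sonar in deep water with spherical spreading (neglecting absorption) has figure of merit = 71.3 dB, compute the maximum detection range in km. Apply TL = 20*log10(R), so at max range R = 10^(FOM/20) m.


3.67 km


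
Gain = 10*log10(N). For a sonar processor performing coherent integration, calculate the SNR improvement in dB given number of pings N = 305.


24.84 dB


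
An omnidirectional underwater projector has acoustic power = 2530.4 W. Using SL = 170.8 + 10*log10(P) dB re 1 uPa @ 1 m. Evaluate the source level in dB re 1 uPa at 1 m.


SL = 170.8 + 10*log10(2530.4) = 170.8 + 34.03 = 204.83

204.83 dB


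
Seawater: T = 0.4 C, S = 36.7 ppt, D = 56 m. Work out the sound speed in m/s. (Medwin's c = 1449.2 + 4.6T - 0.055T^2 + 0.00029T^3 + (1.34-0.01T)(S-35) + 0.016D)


1454.2 m/s


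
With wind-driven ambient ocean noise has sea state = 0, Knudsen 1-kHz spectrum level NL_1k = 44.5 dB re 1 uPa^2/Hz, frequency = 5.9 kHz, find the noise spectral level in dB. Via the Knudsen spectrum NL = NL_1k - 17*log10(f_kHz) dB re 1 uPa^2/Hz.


NL = NL_1k - 17*log10(f_kHz) = 44.5 - 17*log10(5.9) = 44.5 - (13.1) = 31.4

31.4 dB


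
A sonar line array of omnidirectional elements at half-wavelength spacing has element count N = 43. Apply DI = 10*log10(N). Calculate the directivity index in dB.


DI = 10*log10(43) = 16.33

16.33 dB


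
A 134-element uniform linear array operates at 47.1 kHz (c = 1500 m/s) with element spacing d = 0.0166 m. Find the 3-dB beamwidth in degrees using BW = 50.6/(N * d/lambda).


Step 1: lambda = 1500/47100 = 0.03185 m
Step 2: d/lambda = 0.0166/0.03185 = 0.5212
Step 3: BW = 50.6/(N * d/lambda) = 50.6/(134 * 0.5212) = 0.72

0.72 deg


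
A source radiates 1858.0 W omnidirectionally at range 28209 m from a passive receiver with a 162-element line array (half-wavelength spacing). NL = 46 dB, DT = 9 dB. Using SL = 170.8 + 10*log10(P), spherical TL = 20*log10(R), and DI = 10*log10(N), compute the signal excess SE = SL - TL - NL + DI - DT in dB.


81.58 dB


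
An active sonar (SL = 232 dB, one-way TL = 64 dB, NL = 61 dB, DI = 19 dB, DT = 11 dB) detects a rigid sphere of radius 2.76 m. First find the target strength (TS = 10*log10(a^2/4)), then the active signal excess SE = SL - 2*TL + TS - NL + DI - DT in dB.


Step 1: TS = 10*log10(2.76^2/4) = 2.8 dB
Step 2: SE = SL - 2*TL + TS - NL + DI - DT = 232 - 2*64 + (2.8) - 61 + 19 - 11 = 53.8

53.8 dB


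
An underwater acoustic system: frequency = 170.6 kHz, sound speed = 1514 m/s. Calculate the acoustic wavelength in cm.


0.89 cm


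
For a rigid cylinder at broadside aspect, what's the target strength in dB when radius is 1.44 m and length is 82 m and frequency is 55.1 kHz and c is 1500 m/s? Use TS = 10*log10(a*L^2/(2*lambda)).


lambda = 1500/55100 = 0.02722 m
TS = 10*log10(1.44*82^2/(2*0.02722)) = 52.5

52.5 dB


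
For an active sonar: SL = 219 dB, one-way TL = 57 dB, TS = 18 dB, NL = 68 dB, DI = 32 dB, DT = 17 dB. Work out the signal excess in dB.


SE = SL - 2*TL + TS - NL + DI - DT = 219 - 2*57 + (18) - 68 + 32 - 17 = 70

70 dB


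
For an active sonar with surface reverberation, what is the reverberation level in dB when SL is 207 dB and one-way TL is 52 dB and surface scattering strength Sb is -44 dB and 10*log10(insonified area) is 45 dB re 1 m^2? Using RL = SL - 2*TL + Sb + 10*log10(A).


RL = SL - 2*TL + Sb + 10*log10(A) = 207 - 2*52 + (-44) + 45 = 104

104 dB


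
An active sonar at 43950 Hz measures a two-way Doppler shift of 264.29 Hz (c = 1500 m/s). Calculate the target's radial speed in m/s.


From fd = 2*f*v/c, v = c*fd/(2*f) = 1500 * 264.29 / (2*43950) = 4.51

4.51 m/s


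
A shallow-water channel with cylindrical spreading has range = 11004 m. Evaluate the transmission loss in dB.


40.42 dB


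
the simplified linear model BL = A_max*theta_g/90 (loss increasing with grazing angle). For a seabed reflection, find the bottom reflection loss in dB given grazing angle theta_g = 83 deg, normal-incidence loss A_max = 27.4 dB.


25.27 dB


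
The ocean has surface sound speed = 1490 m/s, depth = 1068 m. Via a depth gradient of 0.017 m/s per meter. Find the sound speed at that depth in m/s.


1508.156 m/s


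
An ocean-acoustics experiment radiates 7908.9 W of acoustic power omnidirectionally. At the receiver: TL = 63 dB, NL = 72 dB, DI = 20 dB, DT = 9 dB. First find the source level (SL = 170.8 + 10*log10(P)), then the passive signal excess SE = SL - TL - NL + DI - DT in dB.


Step 1: SL = 170.8 + 10*log10(7908.9) = 209.78 dB
Step 2: SE = SL - TL - NL + DI - DT = 209.78 - 63 - 72 + 20 - 9 = 85.78

85.78 dB


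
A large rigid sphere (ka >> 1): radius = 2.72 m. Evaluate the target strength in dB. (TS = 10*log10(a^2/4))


TS = 10*log10(2.72^2 / 4) = 10*log10(1.8496) = 2.67

2.67 dB


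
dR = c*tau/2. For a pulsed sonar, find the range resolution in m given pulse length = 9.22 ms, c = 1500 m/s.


dR = c*tau/2 = 1500 * 9.22e-3 / 2 = 6.915

6.915 m


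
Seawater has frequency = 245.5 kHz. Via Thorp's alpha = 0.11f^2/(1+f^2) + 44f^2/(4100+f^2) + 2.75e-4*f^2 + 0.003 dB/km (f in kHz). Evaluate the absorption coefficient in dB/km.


f^2 = 60270.25
alpha = 0.11*60270.25/(1+60270.25) + 44*60270.25/(4100+60270.25) + 2.75e-4*60270.25 + 0.003 = 57.885

57.885 dB/km


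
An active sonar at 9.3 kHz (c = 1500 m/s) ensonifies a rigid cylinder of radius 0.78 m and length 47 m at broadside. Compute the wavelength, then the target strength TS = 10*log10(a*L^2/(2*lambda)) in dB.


Step 1: lambda = c/f = 1500/9300 = 0.16129 m
Step 2: TS = 10*log10(a*L^2/(2*lambda)) = 10*log10(0.78*47^2/(2*0.16129)) = 37.28

37.28 dB


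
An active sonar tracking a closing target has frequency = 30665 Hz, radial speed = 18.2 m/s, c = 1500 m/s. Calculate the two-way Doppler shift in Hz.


fd = 2*f*v/c = 2 * 30665 * 18.2 / 1500 = 744.14

744.14 Hz


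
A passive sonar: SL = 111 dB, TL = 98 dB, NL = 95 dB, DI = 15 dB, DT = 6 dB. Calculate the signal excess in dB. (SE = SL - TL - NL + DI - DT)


SE = SL - TL - NL + DI - DT = 111 - 98 - 95 + 15 - 6 = -73

-73 dB


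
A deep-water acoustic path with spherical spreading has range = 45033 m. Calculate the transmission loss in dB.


93.07 dB


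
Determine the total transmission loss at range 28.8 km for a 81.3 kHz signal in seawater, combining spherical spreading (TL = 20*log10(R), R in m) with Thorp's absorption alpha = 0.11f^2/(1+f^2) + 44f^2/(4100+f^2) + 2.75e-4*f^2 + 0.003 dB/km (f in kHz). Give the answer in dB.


926.87 dB


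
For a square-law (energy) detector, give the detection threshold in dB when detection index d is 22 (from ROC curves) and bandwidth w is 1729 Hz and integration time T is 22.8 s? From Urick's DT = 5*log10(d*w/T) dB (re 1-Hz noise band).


16.11 dB


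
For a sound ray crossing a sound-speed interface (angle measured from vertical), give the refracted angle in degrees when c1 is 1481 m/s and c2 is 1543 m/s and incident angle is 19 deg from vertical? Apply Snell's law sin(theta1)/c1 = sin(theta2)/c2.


sin(theta2) = (c2/c1)*sin(theta1) = (1543/1481)*sin(19 deg) = 0.3392
theta2 = arcsin(0.3392) = 19.83

19.83 deg


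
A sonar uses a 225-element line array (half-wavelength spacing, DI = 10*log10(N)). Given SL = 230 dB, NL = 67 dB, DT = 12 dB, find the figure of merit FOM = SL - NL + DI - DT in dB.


Step 1: DI = 10*log10(225) = 23.52 dB
Step 2: FOM = SL - NL + DI - DT = 230 - 67 + 23.52 - 12 = 174.52

174.52 dB


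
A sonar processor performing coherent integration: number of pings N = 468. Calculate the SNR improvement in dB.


26.7 dB


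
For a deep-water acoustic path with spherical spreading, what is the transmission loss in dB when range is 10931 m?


80.77 dB


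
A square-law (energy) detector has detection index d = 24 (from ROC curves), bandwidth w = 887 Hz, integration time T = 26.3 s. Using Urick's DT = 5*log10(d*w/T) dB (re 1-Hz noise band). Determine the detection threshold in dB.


DT = 5*log10(d*w/T) = 5*log10(24 * 887 / 26.3) = 5*log10(809.43) = 14.54

14.54 dB


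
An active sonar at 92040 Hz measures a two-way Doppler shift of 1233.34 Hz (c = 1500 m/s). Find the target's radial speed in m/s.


10.05 m/s


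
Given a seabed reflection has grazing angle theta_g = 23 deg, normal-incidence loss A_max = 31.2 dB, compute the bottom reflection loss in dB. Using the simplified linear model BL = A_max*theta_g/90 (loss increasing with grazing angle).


7.97 dB


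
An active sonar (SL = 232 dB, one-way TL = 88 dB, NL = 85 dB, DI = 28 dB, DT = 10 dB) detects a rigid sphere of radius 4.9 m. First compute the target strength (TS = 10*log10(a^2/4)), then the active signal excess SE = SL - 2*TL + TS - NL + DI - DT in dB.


Step 1: TS = 10*log10(4.9^2/4) = 7.78 dB
Step 2: SE = SL - 2*TL + TS - NL + DI - DT = 232 - 2*88 + (7.78) - 85 + 28 - 10 = -3.22

-3.22 dB


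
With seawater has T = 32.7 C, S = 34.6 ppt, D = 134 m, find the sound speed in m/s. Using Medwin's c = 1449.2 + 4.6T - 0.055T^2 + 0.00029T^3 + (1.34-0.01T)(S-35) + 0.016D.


1552.69 m/s


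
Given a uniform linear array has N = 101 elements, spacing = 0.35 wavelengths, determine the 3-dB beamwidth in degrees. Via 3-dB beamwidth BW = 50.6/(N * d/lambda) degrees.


BW = 50.6 / (101 * 0.35) = 50.6 / 35.35 = 1.43

1.43 deg


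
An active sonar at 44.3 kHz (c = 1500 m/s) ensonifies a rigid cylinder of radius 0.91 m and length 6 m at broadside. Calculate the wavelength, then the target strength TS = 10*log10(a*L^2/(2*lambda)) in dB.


Step 1: lambda = c/f = 1500/44300 = 0.03386 m
Step 2: TS = 10*log10(a*L^2/(2*lambda)) = 10*log10(0.91*6^2/(2*0.03386)) = 26.85

26.85 dB


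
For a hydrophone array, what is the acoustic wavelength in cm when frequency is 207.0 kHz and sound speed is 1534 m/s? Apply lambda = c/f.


lambda = c/f = 1534 / 207000 = 0.0074 m = 0.74 cm

0.74 cm


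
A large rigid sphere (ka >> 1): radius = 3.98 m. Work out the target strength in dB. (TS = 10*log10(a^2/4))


5.98 dB


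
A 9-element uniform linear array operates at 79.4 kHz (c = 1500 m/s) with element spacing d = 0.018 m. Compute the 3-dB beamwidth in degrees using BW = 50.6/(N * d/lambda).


Step 1: lambda = 1500/79400 = 0.01889 m
Step 2: d/lambda = 0.018/0.01889 = 0.9529
Step 3: BW = 50.6/(N * d/lambda) = 50.6/(9 * 0.9529) = 5.9

5.9 deg


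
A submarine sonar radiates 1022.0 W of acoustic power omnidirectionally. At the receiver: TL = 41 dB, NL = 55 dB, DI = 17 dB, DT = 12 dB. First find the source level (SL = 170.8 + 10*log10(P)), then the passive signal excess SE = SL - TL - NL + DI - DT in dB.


Step 1: SL = 170.8 + 10*log10(1022.0) = 200.89 dB
Step 2: SE = SL - TL - NL + DI - DT = 200.89 - 41 - 55 + 17 - 12 = 109.89

109.89 dB


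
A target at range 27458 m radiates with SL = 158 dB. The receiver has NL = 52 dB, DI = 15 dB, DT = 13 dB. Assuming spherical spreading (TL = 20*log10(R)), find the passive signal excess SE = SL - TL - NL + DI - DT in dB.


Step 1: TL = 20*log10(27458) = 88.77 dB
Step 2: SE = 158 - 88.77 - 52 + 15 - 13 = 19.23

19.23 dB


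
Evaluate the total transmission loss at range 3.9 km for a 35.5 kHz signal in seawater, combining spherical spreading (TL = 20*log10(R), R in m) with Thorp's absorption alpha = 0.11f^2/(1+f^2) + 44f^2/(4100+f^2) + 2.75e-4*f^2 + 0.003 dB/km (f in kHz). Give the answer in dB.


Step 1 (Thorp): alpha = 0.11*1260.25/(1+1260.25) + 44*1260.25/(4100+1260.25) + 2.75e-4*1260.25 + 0.003 = 10.8043 dB/km
Step 2: TL_spread = 20*log10(3900) = 71.82 dB
Step 3: TL_abs = alpha*R = 10.8043 * 3.9 = 42.14 dB
Step 4: TL_total = 71.82 + 42.14 = 113.96

113.96 dB


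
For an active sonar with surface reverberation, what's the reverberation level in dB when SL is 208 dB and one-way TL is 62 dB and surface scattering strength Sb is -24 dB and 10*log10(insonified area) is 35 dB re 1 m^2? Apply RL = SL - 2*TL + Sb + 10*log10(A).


RL = SL - 2*TL + Sb + 10*log10(A) = 208 - 2*62 + (-24) + 35 = 95

95 dB


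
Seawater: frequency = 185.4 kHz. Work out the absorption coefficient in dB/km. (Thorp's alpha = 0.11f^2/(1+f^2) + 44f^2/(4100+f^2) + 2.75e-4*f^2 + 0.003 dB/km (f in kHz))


f^2 = 34373.16
alpha = 0.11*34373.16/(1+34373.16) + 44*34373.16/(4100+34373.16) + 2.75e-4*34373.16 + 0.003 = 48.877

48.877 dB/km


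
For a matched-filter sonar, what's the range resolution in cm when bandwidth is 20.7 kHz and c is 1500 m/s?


dR = c/(2*BW) = 1500 / (2 * 20.7e3) = 0.0362 m = 3.62 cm

3.62 cm


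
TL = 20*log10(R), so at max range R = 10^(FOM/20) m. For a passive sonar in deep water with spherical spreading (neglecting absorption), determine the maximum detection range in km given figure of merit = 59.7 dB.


At max range FOM = TL, so 20*log10(R) = 59.7
R = 10^(59.7/20) = 966.05 m = 0.97 km

0.97 km


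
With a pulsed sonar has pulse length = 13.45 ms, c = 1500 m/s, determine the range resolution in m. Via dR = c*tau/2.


10.0875 m


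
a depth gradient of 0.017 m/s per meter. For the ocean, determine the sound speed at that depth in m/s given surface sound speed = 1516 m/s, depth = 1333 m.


c = 1516 + 0.017 * 1333 = 1538.661

1538.661 m/s


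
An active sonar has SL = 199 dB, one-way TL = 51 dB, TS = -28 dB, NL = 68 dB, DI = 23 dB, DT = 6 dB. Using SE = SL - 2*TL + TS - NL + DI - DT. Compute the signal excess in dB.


SE = SL - 2*TL + TS - NL + DI - DT = 199 - 2*51 + (-28) - 68 + 23 - 6 = 18

18 dB


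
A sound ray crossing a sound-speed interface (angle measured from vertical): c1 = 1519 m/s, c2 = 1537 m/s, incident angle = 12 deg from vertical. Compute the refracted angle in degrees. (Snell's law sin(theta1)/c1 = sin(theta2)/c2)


sin(theta2) = (c2/c1)*sin(theta1) = (1537/1519)*sin(12 deg) = 0.21038
theta2 = arcsin(0.21038) = 12.14

12.14 deg


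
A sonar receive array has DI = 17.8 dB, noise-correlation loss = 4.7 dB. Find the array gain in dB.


13.1 dB


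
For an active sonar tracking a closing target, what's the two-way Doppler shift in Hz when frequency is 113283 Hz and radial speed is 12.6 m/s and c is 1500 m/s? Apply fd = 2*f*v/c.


fd = 2*f*v/c = 2 * 113283 * 12.6 / 1500 = 1903.15

1903.15 Hz


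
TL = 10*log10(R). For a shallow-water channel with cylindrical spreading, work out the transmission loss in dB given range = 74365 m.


TL = 10*log10(74365) = 48.71

48.71 dB


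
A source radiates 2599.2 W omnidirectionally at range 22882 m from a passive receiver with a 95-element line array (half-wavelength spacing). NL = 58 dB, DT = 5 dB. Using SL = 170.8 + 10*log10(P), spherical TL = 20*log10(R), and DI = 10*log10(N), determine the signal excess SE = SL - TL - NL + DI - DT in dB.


Step 1: SL = 170.8 + 10*log10(2599.2) = 204.95 dB
Step 2: TL = 20*log10(22882) = 87.19 dB
Step 3: DI = 10*log10(95) = 19.78 dB
Step 4: SE = SL - TL - NL + DI - DT = 204.95 - 87.19 - 58 + 19.78 - 5 = 74.54

74.54 dB


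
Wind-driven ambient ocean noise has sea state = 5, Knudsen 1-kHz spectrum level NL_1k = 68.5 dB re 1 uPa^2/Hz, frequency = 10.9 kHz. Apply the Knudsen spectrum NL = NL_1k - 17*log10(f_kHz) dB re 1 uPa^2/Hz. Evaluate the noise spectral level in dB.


50.86 dB


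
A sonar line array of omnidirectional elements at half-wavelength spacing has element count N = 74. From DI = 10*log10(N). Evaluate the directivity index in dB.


DI = 10*log10(74) = 18.69

18.69 dB


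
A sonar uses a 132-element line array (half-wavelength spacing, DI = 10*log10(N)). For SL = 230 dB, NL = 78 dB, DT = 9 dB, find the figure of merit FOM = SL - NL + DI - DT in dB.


Step 1: DI = 10*log10(132) = 21.21 dB
Step 2: FOM = SL - NL + DI - DT = 230 - 78 + 21.21 - 9 = 164.21

164.21 dB


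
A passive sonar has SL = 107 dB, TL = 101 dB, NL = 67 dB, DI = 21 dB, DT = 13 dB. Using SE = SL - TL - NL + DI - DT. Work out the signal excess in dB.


SE = SL - TL - NL + DI - DT = 107 - 101 - 67 + 21 - 13 = -53

-53 dB


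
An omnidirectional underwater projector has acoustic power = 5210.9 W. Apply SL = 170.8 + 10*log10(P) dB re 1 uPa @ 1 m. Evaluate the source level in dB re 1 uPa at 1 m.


SL = 170.8 + 10*log10(5210.9) = 170.8 + 37.17 = 207.97

207.97 dB


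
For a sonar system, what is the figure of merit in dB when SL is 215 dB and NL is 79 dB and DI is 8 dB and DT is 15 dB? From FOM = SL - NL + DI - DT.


FOM = SL - NL + DI - DT = 215 - 79 + 8 - 15 = 129

129 dB


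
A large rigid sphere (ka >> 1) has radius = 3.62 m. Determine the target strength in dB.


TS = 10*log10(3.62^2 / 4) = 10*log10(3.2761) = 5.15

5.15 dB


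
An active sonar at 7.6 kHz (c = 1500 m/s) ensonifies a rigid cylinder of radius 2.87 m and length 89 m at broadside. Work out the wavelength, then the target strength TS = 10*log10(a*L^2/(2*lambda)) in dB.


Step 1: lambda = c/f = 1500/7600 = 0.19737 m
Step 2: TS = 10*log10(a*L^2/(2*lambda)) = 10*log10(2.87*89^2/(2*0.19737)) = 47.6

47.6 dB


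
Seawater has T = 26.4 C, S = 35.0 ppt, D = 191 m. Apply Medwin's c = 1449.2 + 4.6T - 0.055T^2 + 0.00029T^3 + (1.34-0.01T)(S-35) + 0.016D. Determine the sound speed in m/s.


c = 1449.2 + 4.6*26.4 - 0.055*26.4^2 + 0.00029*26.4^3 + (1.34 - 0.01*26.4)*(35.0 - 35) + 0.016*191 = 1540.7

1540.7 m/s


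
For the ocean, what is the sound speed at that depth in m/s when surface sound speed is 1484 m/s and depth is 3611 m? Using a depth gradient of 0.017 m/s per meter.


1545.387 m/s


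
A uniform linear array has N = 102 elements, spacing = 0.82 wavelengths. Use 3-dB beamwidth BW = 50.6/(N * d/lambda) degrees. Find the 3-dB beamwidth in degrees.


0.6 deg


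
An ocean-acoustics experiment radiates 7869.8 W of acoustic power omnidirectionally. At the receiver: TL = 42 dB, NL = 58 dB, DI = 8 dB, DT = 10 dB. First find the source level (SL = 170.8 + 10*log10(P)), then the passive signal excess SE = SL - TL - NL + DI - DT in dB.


Step 1: SL = 170.8 + 10*log10(7869.8) = 209.76 dB
Step 2: SE = SL - TL - NL + DI - DT = 209.76 - 42 - 58 + 8 - 10 = 107.76

107.76 dB


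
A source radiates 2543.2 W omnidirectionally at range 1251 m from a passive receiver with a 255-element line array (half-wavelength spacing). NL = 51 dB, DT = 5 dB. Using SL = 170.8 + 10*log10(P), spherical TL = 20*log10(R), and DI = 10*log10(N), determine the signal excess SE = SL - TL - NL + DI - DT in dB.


110.97 dB


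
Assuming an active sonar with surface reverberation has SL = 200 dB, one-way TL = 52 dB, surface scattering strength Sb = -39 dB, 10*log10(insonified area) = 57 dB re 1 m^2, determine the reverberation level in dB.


RL = SL - 2*TL + Sb + 10*log10(A) = 200 - 2*52 + (-39) + 57 = 114

114 dB


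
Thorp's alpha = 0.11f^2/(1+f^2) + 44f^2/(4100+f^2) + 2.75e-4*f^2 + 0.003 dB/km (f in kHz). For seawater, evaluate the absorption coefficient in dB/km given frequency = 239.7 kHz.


f^2 = 57456.09
alpha = 0.11*57456.09/(1+57456.09) + 44*57456.09/(4100+57456.09) + 2.75e-4*57456.09 + 0.003 = 56.983

56.983 dB/km


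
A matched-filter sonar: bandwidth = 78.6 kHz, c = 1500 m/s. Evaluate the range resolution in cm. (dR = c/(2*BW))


0.95 cm


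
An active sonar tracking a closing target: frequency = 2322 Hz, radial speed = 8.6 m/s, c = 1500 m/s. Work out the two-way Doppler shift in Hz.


26.63 Hz


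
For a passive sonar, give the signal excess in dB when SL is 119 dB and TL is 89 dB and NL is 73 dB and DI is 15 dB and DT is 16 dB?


SE = SL - TL - NL + DI - DT = 119 - 89 - 73 + 15 - 16 = -44

-44 dB


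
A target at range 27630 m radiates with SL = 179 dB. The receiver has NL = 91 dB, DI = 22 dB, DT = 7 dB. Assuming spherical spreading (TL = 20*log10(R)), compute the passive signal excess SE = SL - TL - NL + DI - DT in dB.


Step 1: TL = 20*log10(27630) = 88.83 dB
Step 2: SE = 179 - 88.83 - 91 + 22 - 7 = 14.17

14.17 dB


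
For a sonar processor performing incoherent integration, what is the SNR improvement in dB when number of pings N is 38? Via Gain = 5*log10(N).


Gain = 5*log10(38) = 7.9

7.9 dB


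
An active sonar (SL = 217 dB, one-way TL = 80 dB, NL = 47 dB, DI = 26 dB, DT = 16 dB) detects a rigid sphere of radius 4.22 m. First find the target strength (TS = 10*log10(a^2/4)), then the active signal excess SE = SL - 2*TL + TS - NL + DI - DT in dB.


Step 1: TS = 10*log10(4.22^2/4) = 6.49 dB
Step 2: SE = SL - 2*TL + TS - NL + DI - DT = 217 - 2*80 + (6.49) - 47 + 26 - 16 = 26.49

26.49 dB


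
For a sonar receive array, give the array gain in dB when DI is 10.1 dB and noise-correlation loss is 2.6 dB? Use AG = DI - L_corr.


AG = DI - L_corr = 10.1 - 2.6 = 7.5

7.5 dB


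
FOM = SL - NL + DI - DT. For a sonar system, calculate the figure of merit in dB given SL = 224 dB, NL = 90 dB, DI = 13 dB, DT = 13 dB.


FOM = SL - NL + DI - DT = 224 - 90 + 13 - 13 = 134

134 dB


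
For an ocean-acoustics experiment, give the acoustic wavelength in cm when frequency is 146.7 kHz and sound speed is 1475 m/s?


lambda = c/f = 1475 / 146700 = 0.0101 m = 1.01 cm

1.01 cm


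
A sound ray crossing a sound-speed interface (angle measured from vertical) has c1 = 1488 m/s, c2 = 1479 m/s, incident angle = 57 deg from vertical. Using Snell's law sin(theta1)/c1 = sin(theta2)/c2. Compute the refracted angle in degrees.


sin(theta2) = (c2/c1)*sin(theta1) = (1479/1488)*sin(57 deg) = 0.8336
theta2 = arcsin(0.8336) = 56.47

56.47 deg


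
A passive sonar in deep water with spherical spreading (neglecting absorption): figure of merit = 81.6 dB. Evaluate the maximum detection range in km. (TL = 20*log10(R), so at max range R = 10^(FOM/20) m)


At max range FOM = TL, so 20*log10(R) = 81.6
R = 10^(81.6/20) = 12022.64 m = 12.02 km

12.02 km


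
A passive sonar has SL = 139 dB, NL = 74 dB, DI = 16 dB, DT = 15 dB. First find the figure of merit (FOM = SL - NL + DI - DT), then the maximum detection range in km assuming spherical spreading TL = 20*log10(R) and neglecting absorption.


Step 1: FOM = SL - NL + DI - DT = 139 - 74 + 16 - 15 = 66 dB
Step 2: at max range FOM = TL = 20*log10(R), so R = 10^(66/20) = 1995.26 m = 2.0 km

2.0 km


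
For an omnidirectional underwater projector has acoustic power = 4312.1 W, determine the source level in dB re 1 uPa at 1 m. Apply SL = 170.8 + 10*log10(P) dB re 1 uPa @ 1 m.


SL = 170.8 + 10*log10(4312.1) = 170.8 + 36.35 = 207.15

207.15 dB


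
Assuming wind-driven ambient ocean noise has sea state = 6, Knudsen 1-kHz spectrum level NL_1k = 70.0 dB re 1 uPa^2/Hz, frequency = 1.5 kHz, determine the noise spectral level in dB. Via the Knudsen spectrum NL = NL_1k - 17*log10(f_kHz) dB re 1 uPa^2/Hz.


NL = NL_1k - 17*log10(f_kHz) = 70.0 - 17*log10(1.5) = 70.0 - (2.99) = 67.01

67.01 dB


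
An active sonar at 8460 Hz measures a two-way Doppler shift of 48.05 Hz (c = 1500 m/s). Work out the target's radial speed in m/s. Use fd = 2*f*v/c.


4.26 m/s


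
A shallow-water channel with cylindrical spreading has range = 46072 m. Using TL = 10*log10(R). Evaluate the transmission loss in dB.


TL = 10*log10(46072) = 46.63

46.63 dB


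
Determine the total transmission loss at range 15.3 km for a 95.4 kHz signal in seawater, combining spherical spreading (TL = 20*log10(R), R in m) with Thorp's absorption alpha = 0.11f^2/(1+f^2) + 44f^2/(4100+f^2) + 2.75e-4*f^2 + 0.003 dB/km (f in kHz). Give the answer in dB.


Step 1 (Thorp): alpha = 0.11*9101.16/(1+9101.16) + 44*9101.16/(4100+9101.16) + 2.75e-4*9101.16 + 0.003 = 32.9503 dB/km
Step 2: TL_spread = 20*log10(15300) = 83.69 dB
Step 3: TL_abs = alpha*R = 32.9503 * 15.3 = 504.14 dB
Step 4: TL_total = 83.69 + 504.14 = 587.83

587.83 dB


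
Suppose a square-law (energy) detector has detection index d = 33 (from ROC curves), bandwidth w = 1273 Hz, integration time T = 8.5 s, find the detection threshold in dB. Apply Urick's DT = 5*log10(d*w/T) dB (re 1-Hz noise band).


DT = 5*log10(d*w/T) = 5*log10(33 * 1273 / 8.5) = 5*log10(4942.24) = 18.47

18.47 dB


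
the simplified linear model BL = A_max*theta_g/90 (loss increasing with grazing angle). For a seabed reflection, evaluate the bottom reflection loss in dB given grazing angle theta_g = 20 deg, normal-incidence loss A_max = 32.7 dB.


7.27 dB


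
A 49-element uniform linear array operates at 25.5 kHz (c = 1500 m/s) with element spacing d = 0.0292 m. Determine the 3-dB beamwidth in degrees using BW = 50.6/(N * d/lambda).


Step 1: lambda = 1500/25500 = 0.05882 m
Step 2: d/lambda = 0.0292/0.05882 = 0.4964
Step 3: BW = 50.6/(N * d/lambda) = 50.6/(49 * 0.4964) = 2.08

2.08 deg


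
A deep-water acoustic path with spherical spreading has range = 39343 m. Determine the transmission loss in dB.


TL = 20*log10(39343) = 91.9

91.9 dB


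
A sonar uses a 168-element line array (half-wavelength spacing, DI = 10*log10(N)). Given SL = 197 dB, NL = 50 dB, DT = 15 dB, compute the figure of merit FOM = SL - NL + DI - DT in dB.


154.25 dB


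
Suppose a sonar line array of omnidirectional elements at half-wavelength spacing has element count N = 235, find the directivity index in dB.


DI = 10*log10(235) = 23.71

23.71 dB


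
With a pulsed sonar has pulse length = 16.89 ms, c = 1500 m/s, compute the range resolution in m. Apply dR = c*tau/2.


dR = c*tau/2 = 1500 * 16.89e-3 / 2 = 12.6675

12.6675 m


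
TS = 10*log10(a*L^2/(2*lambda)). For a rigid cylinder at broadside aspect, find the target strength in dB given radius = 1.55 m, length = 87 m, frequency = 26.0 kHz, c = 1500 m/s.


lambda = 1500/26000 = 0.05769 m
TS = 10*log10(1.55*87^2/(2*0.05769)) = 50.07

50.07 dB


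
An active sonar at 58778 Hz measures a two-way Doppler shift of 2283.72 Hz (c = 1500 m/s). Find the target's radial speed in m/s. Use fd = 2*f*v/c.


From fd = 2*f*v/c, v = c*fd/(2*f) = 1500 * 2283.72 / (2*58778) = 29.14

29.14 m/s


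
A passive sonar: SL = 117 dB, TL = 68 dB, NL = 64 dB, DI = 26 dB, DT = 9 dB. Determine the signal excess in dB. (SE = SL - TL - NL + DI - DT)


SE = SL - TL - NL + DI - DT = 117 - 68 - 64 + 26 - 9 = 2

2 dB


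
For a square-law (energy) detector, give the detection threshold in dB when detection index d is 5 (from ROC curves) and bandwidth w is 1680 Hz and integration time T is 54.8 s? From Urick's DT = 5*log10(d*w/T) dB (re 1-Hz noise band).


DT = 5*log10(d*w/T) = 5*log10(5 * 1680 / 54.8) = 5*log10(153.28) = 10.93

10.93 dB


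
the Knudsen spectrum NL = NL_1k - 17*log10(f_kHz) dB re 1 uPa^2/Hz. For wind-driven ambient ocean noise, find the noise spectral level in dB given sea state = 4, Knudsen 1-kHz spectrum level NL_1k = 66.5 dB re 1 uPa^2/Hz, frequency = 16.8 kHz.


NL = NL_1k - 17*log10(f_kHz) = 66.5 - 17*log10(16.8) = 66.5 - (20.83) = 45.67

45.67 dB


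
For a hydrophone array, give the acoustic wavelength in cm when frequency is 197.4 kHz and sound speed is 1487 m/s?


lambda = c/f = 1487 / 197400 = 0.0075 m = 0.75 cm

0.75 cm


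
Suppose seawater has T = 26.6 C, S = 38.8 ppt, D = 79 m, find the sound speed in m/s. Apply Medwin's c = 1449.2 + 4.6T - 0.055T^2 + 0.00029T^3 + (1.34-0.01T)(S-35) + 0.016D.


1543.45 m/s


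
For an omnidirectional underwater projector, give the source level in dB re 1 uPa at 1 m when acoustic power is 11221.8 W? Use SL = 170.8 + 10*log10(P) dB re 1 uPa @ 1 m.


211.3 dB


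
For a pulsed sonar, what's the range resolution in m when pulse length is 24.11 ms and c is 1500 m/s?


dR = c*tau/2 = 1500 * 24.11e-3 / 2 = 18.0825

18.0825 m


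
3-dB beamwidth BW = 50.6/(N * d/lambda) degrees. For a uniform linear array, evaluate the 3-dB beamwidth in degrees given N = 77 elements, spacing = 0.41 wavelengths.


BW = 50.6 / (77 * 0.41) = 50.6 / 31.57 = 1.6

1.6 deg


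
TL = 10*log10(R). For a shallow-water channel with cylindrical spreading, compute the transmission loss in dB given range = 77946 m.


48.92 dB


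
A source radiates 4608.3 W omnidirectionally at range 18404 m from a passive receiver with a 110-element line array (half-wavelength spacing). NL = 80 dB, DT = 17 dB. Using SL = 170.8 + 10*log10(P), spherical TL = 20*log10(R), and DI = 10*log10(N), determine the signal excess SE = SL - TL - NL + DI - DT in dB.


Step 1: SL = 170.8 + 10*log10(4608.3) = 207.44 dB
Step 2: TL = 20*log10(18404) = 85.3 dB
Step 3: DI = 10*log10(110) = 20.41 dB
Step 4: SE = SL - TL - NL + DI - DT = 207.44 - 85.3 - 80 + 20.41 - 17 = 45.55

45.55 dB
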